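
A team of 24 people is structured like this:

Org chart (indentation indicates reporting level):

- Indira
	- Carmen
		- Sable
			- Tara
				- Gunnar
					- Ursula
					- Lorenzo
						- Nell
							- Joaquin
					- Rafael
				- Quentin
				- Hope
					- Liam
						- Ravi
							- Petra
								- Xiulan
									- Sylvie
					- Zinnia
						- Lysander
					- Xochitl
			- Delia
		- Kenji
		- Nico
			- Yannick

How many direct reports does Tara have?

3

Tara directly manages Gunnar, Quentin, Hope. That is 3 direct reports.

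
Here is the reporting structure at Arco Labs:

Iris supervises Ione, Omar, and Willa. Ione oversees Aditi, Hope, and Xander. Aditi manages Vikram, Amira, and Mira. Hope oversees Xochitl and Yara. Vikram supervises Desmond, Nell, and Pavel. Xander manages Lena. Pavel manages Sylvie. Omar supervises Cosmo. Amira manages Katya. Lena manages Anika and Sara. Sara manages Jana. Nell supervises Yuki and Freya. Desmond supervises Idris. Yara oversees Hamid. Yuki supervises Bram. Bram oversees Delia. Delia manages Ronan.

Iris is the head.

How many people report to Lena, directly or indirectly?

Lena directly manages Sara, Anika. Under Sara: Jana (1). Anika has no reports. So Lena's organization is 2 direct reports plus everyone under them: 2 + 1 = 3.

3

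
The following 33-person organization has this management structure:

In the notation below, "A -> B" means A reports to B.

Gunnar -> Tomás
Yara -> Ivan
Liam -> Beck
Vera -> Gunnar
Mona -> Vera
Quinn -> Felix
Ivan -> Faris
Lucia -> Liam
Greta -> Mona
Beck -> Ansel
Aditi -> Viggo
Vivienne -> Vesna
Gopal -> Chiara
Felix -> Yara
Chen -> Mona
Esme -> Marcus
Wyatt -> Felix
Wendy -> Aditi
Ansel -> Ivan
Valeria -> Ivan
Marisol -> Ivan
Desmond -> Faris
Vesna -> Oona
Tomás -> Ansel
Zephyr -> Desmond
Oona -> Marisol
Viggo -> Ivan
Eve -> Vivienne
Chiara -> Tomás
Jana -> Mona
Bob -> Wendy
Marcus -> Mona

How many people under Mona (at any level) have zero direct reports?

The people in Mona's organization with no one reporting to them are Jana, Esme, Chen, Greta. That is 4.

4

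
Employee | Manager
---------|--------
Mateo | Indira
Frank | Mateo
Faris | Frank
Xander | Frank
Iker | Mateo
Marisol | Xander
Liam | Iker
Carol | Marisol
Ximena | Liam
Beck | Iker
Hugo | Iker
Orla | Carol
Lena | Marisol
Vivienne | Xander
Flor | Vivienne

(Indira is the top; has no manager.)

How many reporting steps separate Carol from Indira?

5

Chain from Carol up to Indira: Carol → Marisol → Xander → Frank → Mateo → Indira. That is 5 steps up, so Carol is 5 levels below Indira.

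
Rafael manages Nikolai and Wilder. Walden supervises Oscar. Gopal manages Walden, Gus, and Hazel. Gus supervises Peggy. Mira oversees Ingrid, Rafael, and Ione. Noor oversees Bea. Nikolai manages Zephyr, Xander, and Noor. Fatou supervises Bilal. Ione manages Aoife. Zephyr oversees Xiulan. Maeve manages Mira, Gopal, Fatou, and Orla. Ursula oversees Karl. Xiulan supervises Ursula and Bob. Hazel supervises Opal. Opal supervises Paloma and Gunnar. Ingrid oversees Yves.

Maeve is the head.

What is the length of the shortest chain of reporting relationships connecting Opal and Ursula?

9

Opal is 3 levels below Maeve, and Ursula is 6 levels below Maeve (their lowest common manager). The shortest path runs up from Opal to Maeve and back down to Ursula: 3 + 6 = 9 links.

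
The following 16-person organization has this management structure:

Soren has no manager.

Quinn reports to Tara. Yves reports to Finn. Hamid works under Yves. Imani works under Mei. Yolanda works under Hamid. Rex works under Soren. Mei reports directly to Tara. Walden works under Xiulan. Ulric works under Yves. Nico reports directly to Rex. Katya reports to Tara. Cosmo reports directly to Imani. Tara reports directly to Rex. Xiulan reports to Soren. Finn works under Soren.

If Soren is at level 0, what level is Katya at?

3

Chain from Katya up to Soren: Katya → Tara → Rex → Soren. That is 3 steps up, so Katya is 3 levels below Soren.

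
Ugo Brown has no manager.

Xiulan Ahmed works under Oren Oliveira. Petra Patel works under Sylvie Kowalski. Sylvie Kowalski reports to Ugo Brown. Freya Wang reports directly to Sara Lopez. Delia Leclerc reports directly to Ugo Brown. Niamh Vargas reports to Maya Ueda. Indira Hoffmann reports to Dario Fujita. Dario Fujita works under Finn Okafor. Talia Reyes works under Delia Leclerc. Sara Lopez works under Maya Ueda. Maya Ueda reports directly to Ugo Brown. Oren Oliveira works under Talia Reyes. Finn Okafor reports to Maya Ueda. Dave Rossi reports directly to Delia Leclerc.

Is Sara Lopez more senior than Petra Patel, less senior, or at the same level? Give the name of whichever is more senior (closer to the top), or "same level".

same level

Both Sara Lopez and Petra Patel are 2 levels below Ugo Brown.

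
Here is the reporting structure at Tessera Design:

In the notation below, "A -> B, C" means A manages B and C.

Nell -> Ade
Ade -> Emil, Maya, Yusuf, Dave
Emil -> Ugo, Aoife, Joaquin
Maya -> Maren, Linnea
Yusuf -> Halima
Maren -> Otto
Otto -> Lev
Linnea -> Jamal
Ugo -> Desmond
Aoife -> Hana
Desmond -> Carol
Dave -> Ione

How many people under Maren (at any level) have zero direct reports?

1

The only person in Maren's organization with no one reporting to them is Lev. That is 1.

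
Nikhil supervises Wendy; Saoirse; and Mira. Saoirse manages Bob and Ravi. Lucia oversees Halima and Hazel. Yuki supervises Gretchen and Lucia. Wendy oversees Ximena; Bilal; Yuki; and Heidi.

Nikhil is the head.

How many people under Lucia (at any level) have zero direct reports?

The people in Lucia's organization with no one reporting to them are Halima, Hazel. That is 2.

2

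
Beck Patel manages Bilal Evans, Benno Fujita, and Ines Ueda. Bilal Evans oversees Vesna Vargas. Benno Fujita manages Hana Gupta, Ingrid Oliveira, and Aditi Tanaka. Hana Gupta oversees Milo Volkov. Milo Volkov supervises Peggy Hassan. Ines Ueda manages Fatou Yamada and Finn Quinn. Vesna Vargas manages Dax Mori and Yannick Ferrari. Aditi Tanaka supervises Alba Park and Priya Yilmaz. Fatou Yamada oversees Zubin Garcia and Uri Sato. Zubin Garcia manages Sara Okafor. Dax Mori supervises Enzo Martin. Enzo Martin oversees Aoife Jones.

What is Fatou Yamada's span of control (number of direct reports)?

Fatou Yamada directly manages Zubin Garcia, Uri Sato. That is 2 direct reports.

2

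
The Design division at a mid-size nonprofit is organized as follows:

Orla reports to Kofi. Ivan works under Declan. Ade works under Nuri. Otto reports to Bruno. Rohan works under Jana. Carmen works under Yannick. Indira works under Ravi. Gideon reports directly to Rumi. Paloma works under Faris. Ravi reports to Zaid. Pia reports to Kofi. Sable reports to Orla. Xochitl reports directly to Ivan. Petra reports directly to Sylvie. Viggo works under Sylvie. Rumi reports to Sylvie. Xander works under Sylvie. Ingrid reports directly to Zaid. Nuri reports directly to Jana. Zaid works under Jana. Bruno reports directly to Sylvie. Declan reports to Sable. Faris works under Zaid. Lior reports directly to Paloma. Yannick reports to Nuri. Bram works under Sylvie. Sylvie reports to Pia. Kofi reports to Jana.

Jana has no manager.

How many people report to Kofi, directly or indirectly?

Kofi directly manages Orla, Pia. Under Orla: Sable, Declan, Ivan, Xochitl (4). Under Pia: Sylvie, Bram, Viggo, Rumi, Gideon, Xander, Bruno, Otto, Petra (9). So Kofi's organization is 2 direct reports plus everyone under them: 5 + 10 = 15.

15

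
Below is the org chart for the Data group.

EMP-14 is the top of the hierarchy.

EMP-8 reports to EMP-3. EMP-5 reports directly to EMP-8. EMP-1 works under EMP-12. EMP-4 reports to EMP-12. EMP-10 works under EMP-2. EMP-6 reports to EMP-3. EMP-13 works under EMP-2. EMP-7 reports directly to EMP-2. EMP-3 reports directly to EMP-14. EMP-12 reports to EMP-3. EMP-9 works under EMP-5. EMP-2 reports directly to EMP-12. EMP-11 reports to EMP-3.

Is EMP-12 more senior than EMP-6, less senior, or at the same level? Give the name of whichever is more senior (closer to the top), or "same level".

same level

Both EMP-12 and EMP-6 are 2 levels below EMP-14.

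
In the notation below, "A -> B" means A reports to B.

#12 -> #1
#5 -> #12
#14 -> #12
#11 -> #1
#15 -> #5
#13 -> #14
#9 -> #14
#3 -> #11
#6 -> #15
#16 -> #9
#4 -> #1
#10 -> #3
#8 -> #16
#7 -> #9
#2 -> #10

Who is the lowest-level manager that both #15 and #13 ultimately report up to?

#12

#15's chain of managers is #5, #12, #1. #13's chain of managers is #14, #12, #1. The first manager that appears in both chains is #12.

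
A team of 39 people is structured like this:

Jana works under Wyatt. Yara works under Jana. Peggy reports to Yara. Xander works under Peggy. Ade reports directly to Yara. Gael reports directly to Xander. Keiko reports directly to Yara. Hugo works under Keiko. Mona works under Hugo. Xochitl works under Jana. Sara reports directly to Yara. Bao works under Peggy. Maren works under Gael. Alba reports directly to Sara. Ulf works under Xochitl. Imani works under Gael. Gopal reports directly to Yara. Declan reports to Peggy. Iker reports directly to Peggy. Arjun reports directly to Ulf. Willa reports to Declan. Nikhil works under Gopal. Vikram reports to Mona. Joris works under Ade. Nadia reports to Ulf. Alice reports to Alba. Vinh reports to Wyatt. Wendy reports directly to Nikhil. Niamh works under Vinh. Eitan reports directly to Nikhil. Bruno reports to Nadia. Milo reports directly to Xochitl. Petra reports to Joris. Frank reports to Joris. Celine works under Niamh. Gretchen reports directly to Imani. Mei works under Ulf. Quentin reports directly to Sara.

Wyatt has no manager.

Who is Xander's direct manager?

Peggy

Xander reports directly to Peggy.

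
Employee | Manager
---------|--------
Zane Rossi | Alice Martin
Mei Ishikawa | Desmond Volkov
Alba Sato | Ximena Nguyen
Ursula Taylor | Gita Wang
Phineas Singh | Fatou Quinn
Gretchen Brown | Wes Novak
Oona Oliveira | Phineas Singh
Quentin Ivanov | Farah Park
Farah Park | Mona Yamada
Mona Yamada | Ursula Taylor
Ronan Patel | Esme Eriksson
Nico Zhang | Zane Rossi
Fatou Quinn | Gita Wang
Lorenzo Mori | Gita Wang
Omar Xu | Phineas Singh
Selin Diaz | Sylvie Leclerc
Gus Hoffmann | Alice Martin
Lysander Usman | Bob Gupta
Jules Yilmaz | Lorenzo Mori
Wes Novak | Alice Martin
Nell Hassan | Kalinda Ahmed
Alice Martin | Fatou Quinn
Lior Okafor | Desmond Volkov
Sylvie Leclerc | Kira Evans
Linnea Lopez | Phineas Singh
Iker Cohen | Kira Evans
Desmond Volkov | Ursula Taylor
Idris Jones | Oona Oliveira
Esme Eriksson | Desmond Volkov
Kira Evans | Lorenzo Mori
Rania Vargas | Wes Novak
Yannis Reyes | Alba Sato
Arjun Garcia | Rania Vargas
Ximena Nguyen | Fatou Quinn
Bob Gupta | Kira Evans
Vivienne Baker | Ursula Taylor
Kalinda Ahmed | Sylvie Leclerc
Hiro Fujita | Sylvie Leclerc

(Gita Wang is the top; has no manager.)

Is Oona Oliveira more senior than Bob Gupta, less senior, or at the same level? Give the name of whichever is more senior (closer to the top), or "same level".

Both Oona Oliveira and Bob Gupta are 3 levels below Gita Wang.

same level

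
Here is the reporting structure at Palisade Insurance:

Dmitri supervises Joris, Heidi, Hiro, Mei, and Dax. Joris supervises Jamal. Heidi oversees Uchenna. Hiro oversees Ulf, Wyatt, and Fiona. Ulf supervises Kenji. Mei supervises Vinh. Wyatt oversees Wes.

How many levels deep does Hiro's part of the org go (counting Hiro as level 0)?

2

The longest chain under Hiro runs Hiro → Wyatt → Wes, which is 2 levels below Hiro.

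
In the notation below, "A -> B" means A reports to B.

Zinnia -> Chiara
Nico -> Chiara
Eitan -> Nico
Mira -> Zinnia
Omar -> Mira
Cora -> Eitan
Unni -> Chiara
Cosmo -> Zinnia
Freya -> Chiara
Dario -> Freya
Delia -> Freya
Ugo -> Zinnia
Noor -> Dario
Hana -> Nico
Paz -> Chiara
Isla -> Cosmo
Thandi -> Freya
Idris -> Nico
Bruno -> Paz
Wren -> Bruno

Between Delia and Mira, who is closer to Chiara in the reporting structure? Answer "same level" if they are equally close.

same level

Both Delia and Mira are 2 levels below Chiara.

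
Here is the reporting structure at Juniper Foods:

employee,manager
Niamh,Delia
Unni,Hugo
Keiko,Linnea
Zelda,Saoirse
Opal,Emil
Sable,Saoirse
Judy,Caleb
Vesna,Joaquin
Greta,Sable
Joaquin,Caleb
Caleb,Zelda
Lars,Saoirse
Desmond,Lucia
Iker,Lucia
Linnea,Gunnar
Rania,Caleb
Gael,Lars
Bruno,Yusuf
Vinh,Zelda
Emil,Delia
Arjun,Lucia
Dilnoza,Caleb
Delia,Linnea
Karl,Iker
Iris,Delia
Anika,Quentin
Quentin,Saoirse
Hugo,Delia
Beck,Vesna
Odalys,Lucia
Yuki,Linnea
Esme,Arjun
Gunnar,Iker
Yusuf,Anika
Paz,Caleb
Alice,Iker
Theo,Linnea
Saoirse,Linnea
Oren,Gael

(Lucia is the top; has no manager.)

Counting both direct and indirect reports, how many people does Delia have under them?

6

Delia directly manages Niamh, Emil, Hugo, Iris. Niamh has no reports. Under Emil: Opal (1). Under Hugo: Unni (1). Iris has no reports. So Delia's organization is 4 direct reports plus everyone under them: 1 + 2 + 2 + 1 = 6.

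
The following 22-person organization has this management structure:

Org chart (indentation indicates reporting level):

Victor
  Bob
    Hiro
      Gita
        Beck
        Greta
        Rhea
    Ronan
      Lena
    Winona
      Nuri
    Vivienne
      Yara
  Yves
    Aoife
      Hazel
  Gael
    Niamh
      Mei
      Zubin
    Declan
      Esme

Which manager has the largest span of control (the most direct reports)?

Direct-report counts: Victor has 3; Gael has 2; Declan has 1; Niamh has 2; Yves has 1; Aoife has 1; Bob has 4; Vivienne has 1; Winona has 1; Ronan has 1; Hiro has 1; Gita has 3. The largest is 4, held by Bob.

Bob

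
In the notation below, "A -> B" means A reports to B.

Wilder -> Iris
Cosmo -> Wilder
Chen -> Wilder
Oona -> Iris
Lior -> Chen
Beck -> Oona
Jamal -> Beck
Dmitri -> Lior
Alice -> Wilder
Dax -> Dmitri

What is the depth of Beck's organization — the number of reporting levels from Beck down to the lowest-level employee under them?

The longest chain under Beck runs Beck → Jamal, which is 1 level below Beck.

1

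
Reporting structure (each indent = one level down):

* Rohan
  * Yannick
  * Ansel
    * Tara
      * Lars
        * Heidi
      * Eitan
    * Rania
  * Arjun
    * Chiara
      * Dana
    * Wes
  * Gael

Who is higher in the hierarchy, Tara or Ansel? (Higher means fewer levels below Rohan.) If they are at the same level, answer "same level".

Tara is 2 levels below Rohan; Ansel is 1. Ansel is higher.

Ansel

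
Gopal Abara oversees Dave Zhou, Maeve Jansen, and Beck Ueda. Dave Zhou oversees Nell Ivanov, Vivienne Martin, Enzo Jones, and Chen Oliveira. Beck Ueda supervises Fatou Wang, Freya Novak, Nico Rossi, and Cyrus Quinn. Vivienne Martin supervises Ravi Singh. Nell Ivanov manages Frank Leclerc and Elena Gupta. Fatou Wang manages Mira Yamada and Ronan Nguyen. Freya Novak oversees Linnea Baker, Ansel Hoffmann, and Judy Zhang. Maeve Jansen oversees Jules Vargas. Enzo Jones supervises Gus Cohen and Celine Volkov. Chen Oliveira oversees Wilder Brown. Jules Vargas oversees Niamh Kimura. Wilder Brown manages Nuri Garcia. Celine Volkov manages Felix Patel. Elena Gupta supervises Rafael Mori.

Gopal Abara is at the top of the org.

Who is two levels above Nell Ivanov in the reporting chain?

Nell Ivanov reports to Dave Zhou, and Dave Zhou reports to Gopal Abara. So Nell Ivanov's skip-level manager is Gopal Abara.

Gopal Abara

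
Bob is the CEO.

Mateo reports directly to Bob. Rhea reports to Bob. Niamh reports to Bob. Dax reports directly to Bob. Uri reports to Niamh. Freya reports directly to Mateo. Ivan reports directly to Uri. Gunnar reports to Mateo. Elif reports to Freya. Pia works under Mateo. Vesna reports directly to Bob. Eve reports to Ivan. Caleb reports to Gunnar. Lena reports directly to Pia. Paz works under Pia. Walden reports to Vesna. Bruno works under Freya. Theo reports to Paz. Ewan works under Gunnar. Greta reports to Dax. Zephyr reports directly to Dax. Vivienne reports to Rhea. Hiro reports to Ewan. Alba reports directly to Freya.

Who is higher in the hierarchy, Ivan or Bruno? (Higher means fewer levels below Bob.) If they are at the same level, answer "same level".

Both Ivan and Bruno are 3 levels below Bob.

same level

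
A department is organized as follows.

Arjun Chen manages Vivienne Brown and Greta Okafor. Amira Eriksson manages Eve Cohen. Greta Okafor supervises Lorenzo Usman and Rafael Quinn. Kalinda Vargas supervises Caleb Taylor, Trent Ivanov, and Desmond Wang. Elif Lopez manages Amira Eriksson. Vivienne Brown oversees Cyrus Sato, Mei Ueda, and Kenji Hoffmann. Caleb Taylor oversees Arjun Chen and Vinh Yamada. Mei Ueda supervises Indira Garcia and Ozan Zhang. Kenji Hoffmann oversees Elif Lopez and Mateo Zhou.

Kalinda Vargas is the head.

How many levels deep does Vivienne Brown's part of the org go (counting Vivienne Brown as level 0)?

4

The longest chain under Vivienne Brown runs Vivienne Brown → Kenji Hoffmann → Elif Lopez → Amira Eriksson → Eve Cohen, which is 4 levels below Vivienne Brown.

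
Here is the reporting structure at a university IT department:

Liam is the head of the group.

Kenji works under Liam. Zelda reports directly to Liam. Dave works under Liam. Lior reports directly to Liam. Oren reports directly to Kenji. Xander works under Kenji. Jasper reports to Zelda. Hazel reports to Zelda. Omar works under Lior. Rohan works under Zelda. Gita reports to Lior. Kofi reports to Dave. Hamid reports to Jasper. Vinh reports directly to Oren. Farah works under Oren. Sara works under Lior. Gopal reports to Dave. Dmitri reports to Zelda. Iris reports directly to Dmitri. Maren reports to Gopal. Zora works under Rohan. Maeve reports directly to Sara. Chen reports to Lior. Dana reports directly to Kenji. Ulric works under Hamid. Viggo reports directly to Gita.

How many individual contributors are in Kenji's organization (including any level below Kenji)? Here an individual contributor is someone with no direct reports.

The people in Kenji's organization with no one reporting to them are Dana, Xander, Farah, Vinh. That is 4.

4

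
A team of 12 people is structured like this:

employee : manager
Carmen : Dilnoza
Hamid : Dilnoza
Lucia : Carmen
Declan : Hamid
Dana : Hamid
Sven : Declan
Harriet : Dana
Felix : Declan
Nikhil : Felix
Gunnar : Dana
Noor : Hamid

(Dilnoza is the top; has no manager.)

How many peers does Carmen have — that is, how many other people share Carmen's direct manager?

1

Carmen reports to Dilnoza. Dilnoza's other direct reports are Hamid — 1 peer.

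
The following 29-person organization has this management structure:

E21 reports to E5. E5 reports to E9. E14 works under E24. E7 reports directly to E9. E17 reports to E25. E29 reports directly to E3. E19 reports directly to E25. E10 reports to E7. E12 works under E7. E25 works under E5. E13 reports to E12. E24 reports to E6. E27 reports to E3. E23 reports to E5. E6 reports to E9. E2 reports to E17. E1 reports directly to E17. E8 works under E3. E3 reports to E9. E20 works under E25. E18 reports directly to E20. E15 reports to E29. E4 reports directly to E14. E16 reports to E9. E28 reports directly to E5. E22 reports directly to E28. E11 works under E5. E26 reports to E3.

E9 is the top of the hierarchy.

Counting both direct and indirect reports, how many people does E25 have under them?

E25 directly manages E20, E17, E19. Under E20: E18 (1). Under E17: E2, E1 (2). E19 has no reports. So E25's organization is 3 direct reports plus everyone under them: 2 + 3 + 1 = 6.

6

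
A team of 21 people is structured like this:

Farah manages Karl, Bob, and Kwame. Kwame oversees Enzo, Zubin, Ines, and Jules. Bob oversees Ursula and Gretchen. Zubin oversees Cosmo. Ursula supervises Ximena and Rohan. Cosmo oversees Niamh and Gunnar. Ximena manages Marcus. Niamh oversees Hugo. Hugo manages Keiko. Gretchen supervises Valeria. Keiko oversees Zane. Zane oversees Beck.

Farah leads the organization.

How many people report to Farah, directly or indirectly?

Farah directly manages Kwame, Karl, Bob. Under Kwame: Jules, Ines, Enzo, Zubin, Cosmo, Gunnar, Niamh, Hugo, Keiko, Zane, Beck (11). Karl has no reports. Under Bob: Gretchen, Valeria, Ursula, Rohan, Ximena, Marcus (6). So Farah's organization is 3 direct reports plus everyone under them: 12 + 1 + 7 = 20.

20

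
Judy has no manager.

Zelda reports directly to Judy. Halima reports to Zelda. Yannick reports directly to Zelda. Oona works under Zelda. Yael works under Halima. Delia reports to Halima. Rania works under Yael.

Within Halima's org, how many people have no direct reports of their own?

2

The people in Halima's organization with no one reporting to them are Delia, Rania. That is 2.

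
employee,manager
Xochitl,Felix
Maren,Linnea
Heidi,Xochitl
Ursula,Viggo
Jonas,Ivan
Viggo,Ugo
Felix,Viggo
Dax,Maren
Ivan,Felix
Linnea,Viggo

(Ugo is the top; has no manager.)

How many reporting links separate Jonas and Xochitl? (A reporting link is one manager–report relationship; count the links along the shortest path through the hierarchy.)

Jonas is 2 levels below Felix, and Xochitl is 1 level below Felix (their lowest common manager). The shortest path runs up from Jonas to Felix and back down to Xochitl: 2 + 1 = 3 links.

3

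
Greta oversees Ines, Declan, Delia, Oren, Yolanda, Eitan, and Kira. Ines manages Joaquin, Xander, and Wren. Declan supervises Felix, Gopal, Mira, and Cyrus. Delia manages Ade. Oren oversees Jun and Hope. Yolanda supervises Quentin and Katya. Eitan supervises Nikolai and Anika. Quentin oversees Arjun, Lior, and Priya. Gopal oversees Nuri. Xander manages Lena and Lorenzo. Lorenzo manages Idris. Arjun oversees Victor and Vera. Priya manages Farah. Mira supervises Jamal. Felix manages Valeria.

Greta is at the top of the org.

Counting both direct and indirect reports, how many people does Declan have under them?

Declan directly manages Cyrus, Gopal, Mira, Felix. Cyrus has no reports. Under Gopal: Nuri (1). Under Mira: Jamal (1). Under Felix: Valeria (1). So Declan's organization is 4 direct reports plus everyone under them: 1 + 2 + 2 + 2 = 7.

7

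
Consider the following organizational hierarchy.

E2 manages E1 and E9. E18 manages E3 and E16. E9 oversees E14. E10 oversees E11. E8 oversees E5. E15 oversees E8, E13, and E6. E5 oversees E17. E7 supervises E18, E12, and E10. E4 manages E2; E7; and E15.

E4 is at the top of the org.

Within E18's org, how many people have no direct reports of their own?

The people in E18's organization with no one reporting to them are E3, E16. That is 2.

2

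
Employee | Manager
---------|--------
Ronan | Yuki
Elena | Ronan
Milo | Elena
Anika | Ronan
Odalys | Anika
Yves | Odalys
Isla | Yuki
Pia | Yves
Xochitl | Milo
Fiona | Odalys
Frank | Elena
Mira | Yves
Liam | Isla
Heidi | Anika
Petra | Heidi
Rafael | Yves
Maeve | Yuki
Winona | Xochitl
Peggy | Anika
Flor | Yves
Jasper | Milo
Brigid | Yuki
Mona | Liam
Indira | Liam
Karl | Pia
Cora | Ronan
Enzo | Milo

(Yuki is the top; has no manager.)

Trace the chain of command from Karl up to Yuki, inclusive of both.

Karl reports to Pia. Pia reports to Yves. Yves reports to Odalys. Odalys reports to Anika. Anika reports to Ronan. Ronan reports to Yuki. Yuki is at the top.

Karl -> Pia -> Yves -> Odalys -> Anika -> Ronan -> Yuki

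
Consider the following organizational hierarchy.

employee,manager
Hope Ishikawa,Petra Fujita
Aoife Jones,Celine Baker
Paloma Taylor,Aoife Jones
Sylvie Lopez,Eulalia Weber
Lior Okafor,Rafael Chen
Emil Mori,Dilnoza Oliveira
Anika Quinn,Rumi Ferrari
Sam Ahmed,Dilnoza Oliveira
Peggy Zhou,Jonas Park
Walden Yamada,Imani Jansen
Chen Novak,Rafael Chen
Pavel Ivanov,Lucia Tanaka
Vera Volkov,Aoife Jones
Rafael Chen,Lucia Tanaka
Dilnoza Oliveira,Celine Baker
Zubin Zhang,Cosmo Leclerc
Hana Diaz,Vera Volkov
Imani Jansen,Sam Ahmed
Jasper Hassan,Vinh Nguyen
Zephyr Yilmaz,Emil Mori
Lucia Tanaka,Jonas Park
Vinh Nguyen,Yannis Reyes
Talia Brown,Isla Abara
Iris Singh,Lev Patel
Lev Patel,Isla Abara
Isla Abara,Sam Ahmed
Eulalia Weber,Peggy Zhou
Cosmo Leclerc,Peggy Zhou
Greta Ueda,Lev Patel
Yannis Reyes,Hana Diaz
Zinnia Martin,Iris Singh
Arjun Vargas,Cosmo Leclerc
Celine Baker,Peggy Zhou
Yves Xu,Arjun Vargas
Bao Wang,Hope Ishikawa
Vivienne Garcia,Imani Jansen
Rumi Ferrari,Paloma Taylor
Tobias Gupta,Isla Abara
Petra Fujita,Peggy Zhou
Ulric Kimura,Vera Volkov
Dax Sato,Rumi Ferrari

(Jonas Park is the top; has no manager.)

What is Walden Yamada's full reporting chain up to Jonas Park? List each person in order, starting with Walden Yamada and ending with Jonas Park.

Walden Yamada reports to Imani Jansen. Imani Jansen reports to Sam Ahmed. Sam Ahmed reports to Dilnoza Oliveira. Dilnoza Oliveira reports to Celine Baker. Celine Baker reports to Peggy Zhou. Peggy Zhou reports to Jonas Park. Jonas Park is at the top.

Walden Yamada -> Imani Jansen -> Sam Ahmed -> Dilnoza Oliveira -> Celine Baker -> Peggy Zhou -> Jonas Park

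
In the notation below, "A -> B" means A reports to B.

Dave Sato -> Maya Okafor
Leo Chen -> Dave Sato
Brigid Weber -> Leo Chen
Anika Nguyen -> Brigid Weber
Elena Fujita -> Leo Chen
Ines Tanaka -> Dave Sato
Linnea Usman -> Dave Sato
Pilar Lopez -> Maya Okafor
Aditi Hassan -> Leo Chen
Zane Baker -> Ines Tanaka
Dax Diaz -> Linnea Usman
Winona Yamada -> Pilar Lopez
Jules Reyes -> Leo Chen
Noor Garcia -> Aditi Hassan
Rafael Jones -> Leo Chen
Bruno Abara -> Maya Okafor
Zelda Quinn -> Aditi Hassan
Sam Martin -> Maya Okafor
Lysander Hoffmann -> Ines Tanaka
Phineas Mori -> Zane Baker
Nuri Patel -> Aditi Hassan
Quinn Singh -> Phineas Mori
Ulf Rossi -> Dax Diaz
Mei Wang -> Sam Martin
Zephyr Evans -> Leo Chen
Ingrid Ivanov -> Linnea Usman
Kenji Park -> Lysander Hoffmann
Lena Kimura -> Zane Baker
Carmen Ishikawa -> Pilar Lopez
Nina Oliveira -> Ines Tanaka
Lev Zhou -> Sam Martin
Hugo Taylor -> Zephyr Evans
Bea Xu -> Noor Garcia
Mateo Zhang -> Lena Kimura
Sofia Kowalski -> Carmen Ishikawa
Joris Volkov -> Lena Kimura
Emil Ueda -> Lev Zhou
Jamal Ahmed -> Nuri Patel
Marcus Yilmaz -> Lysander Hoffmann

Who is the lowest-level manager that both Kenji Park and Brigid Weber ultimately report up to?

Dave Sato

Kenji Park's chain of managers is Lysander Hoffmann, Ines Tanaka, Dave Sato, Maya Okafor. Brigid Weber's chain of managers is Leo Chen, Dave Sato, Maya Okafor. The first manager that appears in both chains is Dave Sato.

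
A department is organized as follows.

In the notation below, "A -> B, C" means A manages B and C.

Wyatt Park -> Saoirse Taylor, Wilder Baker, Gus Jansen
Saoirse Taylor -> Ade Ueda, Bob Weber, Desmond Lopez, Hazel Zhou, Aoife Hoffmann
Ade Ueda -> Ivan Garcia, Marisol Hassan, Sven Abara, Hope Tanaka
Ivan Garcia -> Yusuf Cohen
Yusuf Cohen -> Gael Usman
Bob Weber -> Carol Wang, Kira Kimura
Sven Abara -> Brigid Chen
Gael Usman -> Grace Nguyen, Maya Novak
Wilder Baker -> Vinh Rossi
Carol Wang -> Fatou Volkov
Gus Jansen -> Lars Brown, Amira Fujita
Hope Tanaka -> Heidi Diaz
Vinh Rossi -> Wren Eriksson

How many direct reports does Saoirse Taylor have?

5

Saoirse Taylor directly manages Ade Ueda, Bob Weber, Desmond Lopez, Hazel Zhou, Aoife Hoffmann. That is 5 direct reports.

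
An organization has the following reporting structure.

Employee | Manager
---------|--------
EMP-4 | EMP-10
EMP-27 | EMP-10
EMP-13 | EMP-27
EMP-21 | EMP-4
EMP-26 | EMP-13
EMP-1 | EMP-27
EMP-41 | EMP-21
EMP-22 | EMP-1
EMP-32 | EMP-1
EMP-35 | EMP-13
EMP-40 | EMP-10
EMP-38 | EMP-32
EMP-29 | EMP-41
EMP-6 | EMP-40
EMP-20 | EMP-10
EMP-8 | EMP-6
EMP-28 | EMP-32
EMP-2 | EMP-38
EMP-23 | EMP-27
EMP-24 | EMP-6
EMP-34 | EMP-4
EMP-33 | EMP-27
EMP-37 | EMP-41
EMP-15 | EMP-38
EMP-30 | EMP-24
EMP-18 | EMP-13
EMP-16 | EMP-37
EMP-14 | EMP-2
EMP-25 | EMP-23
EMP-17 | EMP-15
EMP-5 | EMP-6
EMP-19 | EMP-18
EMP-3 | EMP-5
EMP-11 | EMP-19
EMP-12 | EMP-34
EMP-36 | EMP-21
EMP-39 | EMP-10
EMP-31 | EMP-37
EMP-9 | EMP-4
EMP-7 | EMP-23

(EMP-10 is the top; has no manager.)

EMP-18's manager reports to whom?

EMP-27

EMP-18 reports to EMP-13, and EMP-13 reports to EMP-27. So EMP-18's skip-level manager is EMP-27.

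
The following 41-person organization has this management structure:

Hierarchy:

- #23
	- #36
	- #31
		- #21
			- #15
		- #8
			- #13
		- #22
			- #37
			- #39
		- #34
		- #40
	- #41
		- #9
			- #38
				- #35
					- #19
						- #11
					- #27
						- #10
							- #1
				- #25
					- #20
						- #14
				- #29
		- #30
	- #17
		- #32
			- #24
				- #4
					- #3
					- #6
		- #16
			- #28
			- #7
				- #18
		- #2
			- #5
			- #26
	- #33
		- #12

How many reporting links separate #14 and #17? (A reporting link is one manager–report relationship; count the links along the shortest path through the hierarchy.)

7

#14 is 6 levels below #23, and #17 is 1 level below #23 (their lowest common manager). The shortest path runs up from #14 to #23 and back down to #17: 6 + 1 = 7 links.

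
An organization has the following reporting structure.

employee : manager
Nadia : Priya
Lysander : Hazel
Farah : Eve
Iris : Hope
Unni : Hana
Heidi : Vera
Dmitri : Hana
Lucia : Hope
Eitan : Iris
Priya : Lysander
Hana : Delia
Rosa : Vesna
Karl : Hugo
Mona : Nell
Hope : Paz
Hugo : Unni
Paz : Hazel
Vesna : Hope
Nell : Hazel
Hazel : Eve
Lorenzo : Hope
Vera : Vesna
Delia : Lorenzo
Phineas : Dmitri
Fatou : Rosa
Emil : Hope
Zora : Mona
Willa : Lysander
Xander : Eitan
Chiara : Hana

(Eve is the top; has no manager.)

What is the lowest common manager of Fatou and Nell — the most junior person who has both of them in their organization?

Hazel

Fatou's chain of managers is Rosa, Vesna, Hope, Paz, Hazel, Eve. Nell's chain of managers is Hazel, Eve. The first manager that appears in both chains is Hazel.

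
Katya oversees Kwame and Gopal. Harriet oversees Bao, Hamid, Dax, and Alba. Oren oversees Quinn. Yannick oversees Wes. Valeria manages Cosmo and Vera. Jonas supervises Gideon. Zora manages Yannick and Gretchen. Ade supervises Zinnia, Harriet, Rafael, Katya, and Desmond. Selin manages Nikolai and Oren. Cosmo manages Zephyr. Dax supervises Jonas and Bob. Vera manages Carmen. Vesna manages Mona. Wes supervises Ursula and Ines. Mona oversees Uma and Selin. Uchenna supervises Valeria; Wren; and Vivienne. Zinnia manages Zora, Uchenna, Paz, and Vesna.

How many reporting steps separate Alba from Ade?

2

Chain from Alba up to Ade: Alba → Harriet → Ade. That is 2 steps up, so Alba is 2 levels below Ade.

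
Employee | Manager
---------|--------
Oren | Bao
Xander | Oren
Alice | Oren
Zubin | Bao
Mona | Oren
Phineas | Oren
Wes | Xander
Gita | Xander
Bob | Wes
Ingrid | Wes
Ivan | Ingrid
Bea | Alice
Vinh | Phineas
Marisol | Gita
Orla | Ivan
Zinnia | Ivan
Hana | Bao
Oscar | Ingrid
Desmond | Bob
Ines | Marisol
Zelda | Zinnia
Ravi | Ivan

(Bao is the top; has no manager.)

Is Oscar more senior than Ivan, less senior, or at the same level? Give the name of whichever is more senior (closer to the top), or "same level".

Both Oscar and Ivan are 5 levels below Bao.

same level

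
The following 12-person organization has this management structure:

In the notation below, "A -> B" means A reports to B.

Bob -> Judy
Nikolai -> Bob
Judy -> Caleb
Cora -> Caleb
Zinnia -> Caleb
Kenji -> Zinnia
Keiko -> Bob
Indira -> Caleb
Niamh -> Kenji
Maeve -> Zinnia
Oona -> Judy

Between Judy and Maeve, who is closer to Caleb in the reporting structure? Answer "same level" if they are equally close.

Judy is 1 level below Caleb; Maeve is 2. Judy is higher.

Judy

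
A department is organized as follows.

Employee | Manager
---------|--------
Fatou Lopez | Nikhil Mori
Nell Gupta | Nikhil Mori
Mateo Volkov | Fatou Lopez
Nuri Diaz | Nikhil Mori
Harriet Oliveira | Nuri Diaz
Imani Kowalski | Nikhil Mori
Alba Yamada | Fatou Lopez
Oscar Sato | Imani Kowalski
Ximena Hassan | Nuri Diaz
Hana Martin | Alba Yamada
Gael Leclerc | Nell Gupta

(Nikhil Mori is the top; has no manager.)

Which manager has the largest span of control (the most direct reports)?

Direct-report counts: Nikhil Mori has 4; Imani Kowalski has 1; Nuri Diaz has 2; Nell Gupta has 1; Fatou Lopez has 2; Alba Yamada has 1. The largest is 4, held by Nikhil Mori.

Nikhil Mori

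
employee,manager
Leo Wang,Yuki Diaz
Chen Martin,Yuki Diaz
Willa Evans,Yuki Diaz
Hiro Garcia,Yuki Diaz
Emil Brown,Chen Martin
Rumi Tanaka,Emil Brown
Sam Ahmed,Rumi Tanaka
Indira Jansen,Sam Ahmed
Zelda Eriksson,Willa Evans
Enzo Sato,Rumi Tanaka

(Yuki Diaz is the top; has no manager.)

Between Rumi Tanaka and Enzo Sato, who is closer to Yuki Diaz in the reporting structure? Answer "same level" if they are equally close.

Rumi Tanaka is 3 levels below Yuki Diaz; Enzo Sato is 4. Rumi Tanaka is higher.

Rumi Tanaka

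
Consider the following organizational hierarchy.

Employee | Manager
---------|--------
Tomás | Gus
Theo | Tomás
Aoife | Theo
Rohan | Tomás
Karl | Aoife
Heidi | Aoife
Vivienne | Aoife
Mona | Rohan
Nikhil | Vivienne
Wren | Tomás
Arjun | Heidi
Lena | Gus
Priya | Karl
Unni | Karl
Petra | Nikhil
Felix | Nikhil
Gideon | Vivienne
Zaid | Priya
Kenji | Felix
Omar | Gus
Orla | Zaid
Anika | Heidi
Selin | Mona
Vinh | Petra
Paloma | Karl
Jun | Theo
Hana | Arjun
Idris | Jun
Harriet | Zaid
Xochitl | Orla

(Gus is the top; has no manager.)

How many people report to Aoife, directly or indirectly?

Aoife directly manages Karl, Heidi, Vivienne. Under Karl: Paloma, Unni, Priya, Zaid, Harriet, Orla, Xochitl (7). Under Heidi: Anika, Arjun, Hana (3). Under Vivienne: Gideon, Nikhil, Felix, Kenji, Petra, Vinh (6). So Aoife's organization is 3 direct reports plus everyone under them: 8 + 4 + 7 = 19.

19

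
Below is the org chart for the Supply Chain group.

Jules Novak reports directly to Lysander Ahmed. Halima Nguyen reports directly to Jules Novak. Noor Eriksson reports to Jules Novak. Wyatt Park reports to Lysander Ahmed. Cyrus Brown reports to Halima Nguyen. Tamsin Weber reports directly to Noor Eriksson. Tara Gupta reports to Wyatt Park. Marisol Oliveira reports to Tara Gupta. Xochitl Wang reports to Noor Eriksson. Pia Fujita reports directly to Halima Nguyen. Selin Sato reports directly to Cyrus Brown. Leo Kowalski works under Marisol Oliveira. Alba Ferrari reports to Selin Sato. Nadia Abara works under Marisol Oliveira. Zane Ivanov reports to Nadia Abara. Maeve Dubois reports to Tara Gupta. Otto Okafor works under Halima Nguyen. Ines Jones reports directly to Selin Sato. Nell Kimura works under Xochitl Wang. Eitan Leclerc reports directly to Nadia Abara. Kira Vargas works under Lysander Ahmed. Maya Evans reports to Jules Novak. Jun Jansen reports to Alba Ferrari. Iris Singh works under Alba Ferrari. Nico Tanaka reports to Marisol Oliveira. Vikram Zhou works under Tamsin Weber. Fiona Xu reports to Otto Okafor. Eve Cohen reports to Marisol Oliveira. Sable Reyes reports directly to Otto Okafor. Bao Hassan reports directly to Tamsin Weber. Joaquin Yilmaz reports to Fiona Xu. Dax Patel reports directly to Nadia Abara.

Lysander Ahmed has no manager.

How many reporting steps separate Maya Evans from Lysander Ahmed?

Chain from Maya Evans up to Lysander Ahmed: Maya Evans → Jules Novak → Lysander Ahmed. That is 2 steps up, so Maya Evans is 2 levels below Lysander Ahmed.

2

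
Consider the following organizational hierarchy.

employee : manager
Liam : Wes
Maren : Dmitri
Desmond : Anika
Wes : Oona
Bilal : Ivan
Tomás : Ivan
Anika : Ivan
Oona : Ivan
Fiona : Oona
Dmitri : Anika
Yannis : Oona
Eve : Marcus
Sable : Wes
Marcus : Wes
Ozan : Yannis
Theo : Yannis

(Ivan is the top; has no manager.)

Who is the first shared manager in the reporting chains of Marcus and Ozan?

Oona

Marcus's chain of managers is Wes, Oona, Ivan. Ozan's chain of managers is Yannis, Oona, Ivan. The first manager that appears in both chains is Oona.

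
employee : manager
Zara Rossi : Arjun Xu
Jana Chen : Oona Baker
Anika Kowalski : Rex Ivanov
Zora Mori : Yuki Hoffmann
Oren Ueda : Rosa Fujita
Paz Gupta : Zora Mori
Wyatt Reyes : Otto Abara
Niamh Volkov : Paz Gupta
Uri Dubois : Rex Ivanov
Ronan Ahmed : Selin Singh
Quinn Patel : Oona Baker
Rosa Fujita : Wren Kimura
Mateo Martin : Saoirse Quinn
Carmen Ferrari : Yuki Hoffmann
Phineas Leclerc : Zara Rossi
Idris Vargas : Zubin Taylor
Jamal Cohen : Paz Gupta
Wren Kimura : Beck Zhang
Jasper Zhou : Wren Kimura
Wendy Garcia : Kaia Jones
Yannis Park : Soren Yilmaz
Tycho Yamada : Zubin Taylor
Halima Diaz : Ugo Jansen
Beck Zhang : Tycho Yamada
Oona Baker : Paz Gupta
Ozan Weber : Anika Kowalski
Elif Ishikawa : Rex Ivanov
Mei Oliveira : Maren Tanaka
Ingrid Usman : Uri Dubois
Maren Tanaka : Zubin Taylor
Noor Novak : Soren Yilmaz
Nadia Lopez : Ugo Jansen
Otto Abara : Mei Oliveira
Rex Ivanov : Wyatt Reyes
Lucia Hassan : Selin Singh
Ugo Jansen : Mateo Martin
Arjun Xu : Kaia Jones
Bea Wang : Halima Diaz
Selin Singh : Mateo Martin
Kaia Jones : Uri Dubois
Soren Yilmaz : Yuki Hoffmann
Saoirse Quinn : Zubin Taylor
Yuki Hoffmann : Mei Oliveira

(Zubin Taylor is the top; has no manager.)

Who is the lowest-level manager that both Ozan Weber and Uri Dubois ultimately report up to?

Rex Ivanov

Ozan Weber's chain of managers is Anika Kowalski, Rex Ivanov, Wyatt Reyes, Otto Abara, Mei Oliveira, Maren Tanaka, Zubin Taylor. Uri Dubois's chain of managers is Rex Ivanov, Wyatt Reyes, Otto Abara, Mei Oliveira, Maren Tanaka, Zubin Taylor. The first manager that appears in both chains is Rex Ivanov.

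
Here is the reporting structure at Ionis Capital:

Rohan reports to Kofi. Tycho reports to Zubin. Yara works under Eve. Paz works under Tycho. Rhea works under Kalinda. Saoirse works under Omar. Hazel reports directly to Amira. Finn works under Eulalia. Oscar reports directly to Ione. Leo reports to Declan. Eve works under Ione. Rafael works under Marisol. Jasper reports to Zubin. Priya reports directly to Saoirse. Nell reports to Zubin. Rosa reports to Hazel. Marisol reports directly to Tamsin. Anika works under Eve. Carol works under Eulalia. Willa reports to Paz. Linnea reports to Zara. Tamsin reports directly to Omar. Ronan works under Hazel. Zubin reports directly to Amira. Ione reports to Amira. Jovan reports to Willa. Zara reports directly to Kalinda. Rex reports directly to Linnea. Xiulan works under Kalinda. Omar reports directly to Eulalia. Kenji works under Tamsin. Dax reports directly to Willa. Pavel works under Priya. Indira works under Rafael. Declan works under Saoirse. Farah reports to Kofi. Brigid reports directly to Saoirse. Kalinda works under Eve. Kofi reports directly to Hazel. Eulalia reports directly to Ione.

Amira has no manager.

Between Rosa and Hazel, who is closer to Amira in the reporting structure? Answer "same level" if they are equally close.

Rosa is 2 levels below Amira; Hazel is 1. Hazel is higher.

Hazel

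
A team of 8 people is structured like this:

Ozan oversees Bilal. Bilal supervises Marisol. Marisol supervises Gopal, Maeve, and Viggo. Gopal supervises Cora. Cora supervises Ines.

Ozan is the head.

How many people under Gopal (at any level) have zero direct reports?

1

The only person in Gopal's organization with no one reporting to them is Ines. That is 1.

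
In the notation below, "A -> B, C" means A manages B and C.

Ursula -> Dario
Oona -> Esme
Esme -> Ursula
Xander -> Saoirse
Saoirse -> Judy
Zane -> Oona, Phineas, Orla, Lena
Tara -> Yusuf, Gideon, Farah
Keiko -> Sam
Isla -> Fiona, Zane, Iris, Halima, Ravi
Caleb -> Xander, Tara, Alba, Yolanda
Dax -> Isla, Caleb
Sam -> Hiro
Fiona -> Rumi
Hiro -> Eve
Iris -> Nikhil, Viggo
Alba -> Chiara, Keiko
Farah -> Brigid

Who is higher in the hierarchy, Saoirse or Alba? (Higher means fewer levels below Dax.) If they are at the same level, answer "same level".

Alba

Saoirse is 3 levels below Dax; Alba is 2. Alba is higher.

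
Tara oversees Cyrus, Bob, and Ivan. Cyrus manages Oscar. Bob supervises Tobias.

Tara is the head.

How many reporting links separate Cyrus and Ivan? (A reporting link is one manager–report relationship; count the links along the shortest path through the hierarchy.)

Cyrus is 1 level below Tara, and Ivan is 1 level below Tara (their lowest common manager). The shortest path runs up from Cyrus to Tara and back down to Ivan: 1 + 1 = 2 links.

2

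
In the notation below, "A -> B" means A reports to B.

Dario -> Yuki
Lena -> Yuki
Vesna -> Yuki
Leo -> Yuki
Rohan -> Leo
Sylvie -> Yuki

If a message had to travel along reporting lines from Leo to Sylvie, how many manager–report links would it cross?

Leo is 1 level below Yuki, and Sylvie is 1 level below Yuki (their lowest common manager). The shortest path runs up from Leo to Yuki and back down to Sylvie: 1 + 1 = 2 links.

2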